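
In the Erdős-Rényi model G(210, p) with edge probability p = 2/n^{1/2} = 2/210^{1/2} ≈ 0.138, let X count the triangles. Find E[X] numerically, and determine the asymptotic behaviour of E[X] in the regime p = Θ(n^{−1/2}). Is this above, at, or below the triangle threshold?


Number of potential triangles: C(210, 3) = 1521520.
Each occurs with probability p³ ≈ (0.138)³ ≈ 2.62882e-03.
By linearity: E[X] = C(210, 3)·p³ ≈ 1521520 · 2.62882e-03 ≈ 3999.804.
Since α = 1/2 < 1, p = c/n^{1/2} ≫ 1/n is above the triangle threshold p ~ 1/n. Asymptotically E[X] ~ (c³/6)·n^{3(1−α)} = (2³/6)·n^{1.5} → ∞; triangles are abundant w.h.p.

E[X] ≈ 3999.804; in regime p = Θ(1/n^{1/2}) E[X] diverges (above the triangle threshold p ~ 1/n).


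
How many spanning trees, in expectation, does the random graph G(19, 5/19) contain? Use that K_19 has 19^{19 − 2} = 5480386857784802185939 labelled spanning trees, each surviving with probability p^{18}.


K_19 has 19^{19 − 2} = 5480386857784802185939 labelled spanning trees.
For each such spanning tree H, let X_H = 1 if all 18 edges of H are present in G. Then P[X_H = 1] = p^{18} = (5/19)^{18} = 3814697265625/104127350297911241532841.
By linearity of expectation: E[X] = Σ_H E[X_H] = 5480386857784802185939 · p^{18} = 5480386857784802185939 · 3814697265625/104127350297911241532841 = 3814697265625/19.
Numerically: E[X] ≈ 2.00774e+11.

E[X] = 5480386857784802185939 · (5/19)^{18} = 3814697265625/19 ≈ 2.00774e+11.


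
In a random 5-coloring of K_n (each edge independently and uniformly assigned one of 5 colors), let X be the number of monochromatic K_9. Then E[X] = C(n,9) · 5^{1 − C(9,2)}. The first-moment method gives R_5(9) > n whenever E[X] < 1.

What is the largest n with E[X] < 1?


We need C(n, 9) · 5^{1 − 36} < 1, i.e. C(n, 9) < 5^{36 − 1} = 2910383045673370361328125.
Check values of n near the boundary:
  n = 2169: C(2169, 9) = 2879753360044504243499683; 2879753360044504243499683 < 2910383045673370361328125? YES
  n = 2170: C(2170, 9) = 2891746779868845075610510; 2891746779868845075610510 < 2910383045673370361328125? YES
  n = 2171: C(2171, 9) = 2903784578674959601827205; 2903784578674959601827205 < 2910383045673370361328125? YES
  n = 2172: C(2172, 9) = 2915866900084148060642020; 2915866900084148060642020 < 2910383045673370361328125? NO
The largest n with C(n, 9) < 2910383045673370361328125 is n = 2171 (where E[X] = 580756915734991920365441/582076609134674072265625 ≈ 0.99773). Hence R_5(9) > 2171, i.e. R_5(9) ≥ 2172.

Largest n = 2171; hence R_5(9) > 2171.


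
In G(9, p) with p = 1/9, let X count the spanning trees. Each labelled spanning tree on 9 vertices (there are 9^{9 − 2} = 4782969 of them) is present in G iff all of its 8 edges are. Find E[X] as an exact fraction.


K_9 has 9^{9 − 2} = 4782969 labelled spanning trees.
For each such spanning tree H, let X_H = 1 if all 8 edges of H are present in G. Then P[X_H = 1] = p^{8} = (1/9)^{8} = 1/43046721.
By linearity: E[X] = Σ_H E[X_H] = 4782969 · p^{8} = 4782969 · 1/43046721 = 1/9.
Numerically: E[X] ≈ 0.1111.

E[X] = 4782969 · (1/9)^{8} = 1/9 ≈ 0.1111.


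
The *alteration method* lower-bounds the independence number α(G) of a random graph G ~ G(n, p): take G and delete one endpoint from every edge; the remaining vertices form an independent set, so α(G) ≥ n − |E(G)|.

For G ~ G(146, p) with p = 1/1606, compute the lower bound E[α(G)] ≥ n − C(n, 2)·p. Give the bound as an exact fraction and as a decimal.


E[|E(G)|] = C(146, 2)·p = 10585 · (1/1606) = 145/22.
E[α(G)] ≥ n − E[|E(G)|] = 146 − 145/22 = 3067/22.
Numerically: ≈ 139.40909.
(This is only a lower bound; the true E[α(G)] may be larger.)

E[α(G)] ≥ 3067/22 ≈ 139.40909.


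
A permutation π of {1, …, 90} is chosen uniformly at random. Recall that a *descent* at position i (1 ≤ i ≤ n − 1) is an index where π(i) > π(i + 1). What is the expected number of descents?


Write X = Σ X_I over i = 1, …, 89, with X_I the indicator of one descent.
There are 89 indicators.
For each fixed i, the pair (π(i), π(i+1)) is a uniformly random ordered pair of distinct values from {1, …, 90}; by symmetry P[π(i) > π(i+1)] = 1/2.
By linearity: E[X] = 89 · (1/2) = (90 − 1) · (1/2) = 89/2 ≈ 44.50000.

E[X] = 89/2 = 44.50000.


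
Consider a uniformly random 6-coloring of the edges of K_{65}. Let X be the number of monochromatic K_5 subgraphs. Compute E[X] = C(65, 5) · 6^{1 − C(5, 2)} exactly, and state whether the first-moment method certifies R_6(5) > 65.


E[X] = C(65, 5) · 6^{1 − 10} = 8259888 · 6^{−9} = 8259888/10077696.
As a reduced fraction: E[X] = 172081/209952 ≈ 0.8196.
Is E[X] < 1? YES.
Since E[X] < 1, there exists a 6-coloring of K_{65} with no monochromatic K_5; hence R_6(5) > 65.

E[X] = 172081/209952 ≈ 0.8196; E[X] < 1, so R_6(5) > 65.


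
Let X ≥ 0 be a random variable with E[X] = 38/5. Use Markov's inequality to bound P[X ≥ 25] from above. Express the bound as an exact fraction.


μ = E[X] = 38/5, a = 25.
Markov: P[X ≥ 25] ≤ μ/a = (38/5)/25 = 38/125.
Numerically: ≈ 0.30400.
(Since a = 25 > μ = 7.60000, the bound 38/125 is < 1 and informative.)

P[X ≥ 25] ≤ 38/125 ≈ 0.30400.


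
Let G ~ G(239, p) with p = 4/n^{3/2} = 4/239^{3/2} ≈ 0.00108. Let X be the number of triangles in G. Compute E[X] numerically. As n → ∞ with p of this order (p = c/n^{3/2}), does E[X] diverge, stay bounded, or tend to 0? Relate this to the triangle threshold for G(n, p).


Number of potential triangles: C(239, 3) = 2246839.
Each occurs with probability p³ ≈ (0.00108)³ ≈ 1.26879e-09.
By linearity: E[X] = C(239, 3)·p³ ≈ 2246839 · 1.26879e-09 ≈ 0.003.
Since α = 3/2 > 1, p = c/n^{3/2} = o(1/n) is below the triangle threshold p ~ 1/n. Asymptotically E[X] ~ (c³/6)·n^{3(1−α)} = (4³/6)·n^{-1.5} → 0, so by Markov's inequality G has no triangles w.h.p.

E[X] ≈ 0.003; in regime p = Θ(1/n^{3/2}) E[X] tends to 0 (below the triangle threshold p ~ 1/n).


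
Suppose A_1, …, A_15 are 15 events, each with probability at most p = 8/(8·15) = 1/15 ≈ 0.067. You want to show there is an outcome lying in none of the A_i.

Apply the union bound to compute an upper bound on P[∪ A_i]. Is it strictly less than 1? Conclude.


Union bound: P[∪_{i=1}^{15} A_i] ≤ Σ_i P[A_i] ≤ 15·p = 15·(1/15) = 1.
Numerically: 1 ≈ 1.000.
Is 1 < 1? NO.
Since the bound 1 is ≥ 1, the union bound is uninformative here; it does NOT by itself certify existence.

15·p = 1 ≈ 1.000; existence NOT certified by the union bound.


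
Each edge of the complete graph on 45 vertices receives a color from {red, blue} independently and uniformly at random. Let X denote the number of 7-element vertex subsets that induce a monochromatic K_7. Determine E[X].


Let X = Σ_S X_S over the C(45, 7) = 45379620 subsets S of size 7, where X_S = 1 if the K_7 on S is monochromatic.
For a fixed S, the K_7 on S has C(7, 2) = 21 edges. P[all 21 edges red] = (1/2)^21, and likewise for blue, so P[monochromatic] = 2·(1/2)^21 = 2^{1 − 21} = 1/1048576.
Summing: E[X] = C(45, 7) · 2^{1 − 21} = 45379620 · 1/1048576 = 11344905/262144.
Numerically: E[X] ≈ 43.277378.

E[X] = C(45,7)·2^(1−C(7,2)) = 11344905/262144 ≈ 43.277378.


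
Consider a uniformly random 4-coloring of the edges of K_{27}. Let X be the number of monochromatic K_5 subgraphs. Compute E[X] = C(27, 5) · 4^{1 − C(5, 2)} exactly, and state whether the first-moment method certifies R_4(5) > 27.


E[X] = C(27, 5) · 4^{1 − 10} = 80730 · 4^{−9} = 80730/262144.
As a reduced fraction: E[X] = 40365/131072 ≈ 0.3079605.
Is E[X] < 1? YES.
Since E[X] < 1, there exists a 4-coloring of K_{27} with no monochromatic K_5; hence R_4(5) > 27.

E[X] = 40365/131072 ≈ 0.3079605; E[X] < 1, so R_4(5) > 27.


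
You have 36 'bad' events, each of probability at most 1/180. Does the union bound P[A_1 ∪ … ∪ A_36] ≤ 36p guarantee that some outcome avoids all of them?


Union bound: P[∪_{i=1}^{36} A_i] ≤ Σ_i P[A_i] ≤ 36·p = 36·(1/180) = 1/5.
Numerically: 1/5 ≈ 0.2000000.
Is 1/5 < 1? YES.
Since P[∪ A_i] ≤ 1/5 < 1, the complement has P[∩ A_i^c] ≥ 1 − 1/5 = 4/5 > 0, so some outcome avoids every A_i.

36·p = 1/5 ≈ 0.2000000; existence CERTIFIED by the union bound.


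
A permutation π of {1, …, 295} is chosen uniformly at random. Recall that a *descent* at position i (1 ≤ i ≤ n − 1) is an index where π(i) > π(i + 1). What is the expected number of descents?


Write X = Σ X_I over i = 1, …, 294, with X_I the indicator of one descent.
There are 294 indicators.
For each fixed i, the pair (π(i), π(i+1)) is a uniformly random ordered pair of distinct values from {1, …, 295}; by symmetry P[π(i) > π(i+1)] = 1/2.
By linearity: E[X] = 294 · (1/2) = (295 − 1) · (1/2) = 147 ≈ 147.00000.

E[X] = 147 = 147.00000.


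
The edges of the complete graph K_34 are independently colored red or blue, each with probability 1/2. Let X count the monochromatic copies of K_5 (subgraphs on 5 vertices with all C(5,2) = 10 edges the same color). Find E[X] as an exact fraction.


Let X = Σ_S X_S over the C(34, 5) = 278256 subsets S of size 5, where X_S = 1 if the K_5 on S is monochromatic.
For a fixed S, the K_5 on S has C(5, 2) = 10 edges. P[all 10 edges red] = (1/2)^10, and likewise for blue, so P[monochromatic] = 2·(1/2)^10 = 2^{1 − 10} = 1/512.
By linearity of expectation: E[X] = C(34, 5) · 2^{1 − 10} = 278256 · 1/512 = 17391/32.
Numerically: E[X] ≈ 543.46875.

E[X] = C(34,5)·2^(1−C(5,2)) = 17391/32 ≈ 543.46875.


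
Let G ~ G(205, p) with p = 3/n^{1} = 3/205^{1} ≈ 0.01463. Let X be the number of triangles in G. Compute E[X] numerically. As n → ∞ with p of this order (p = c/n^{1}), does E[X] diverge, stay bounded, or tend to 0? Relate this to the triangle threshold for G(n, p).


Number of potential triangles: C(205, 3) = 1414910.
Each occurs with probability p³ ≈ (0.01463)³ ≈ 3.134023e-06.
By linearity: E[X] = C(205, 3)·p³ ≈ 1414910 · 3.134023e-06 ≈ 4.4344.
Here α = 1, so p = 3/n is exactly at the triangle threshold p ~ 1/n. Asymptotically E[X] → c³/6 = 3³/6 = 9/2 ≈ 4.5000, a bounded constant. In this regime the triangle count is asymptotically Poisson(c³/6).

E[X] ≈ 4.4344; in regime p = Θ(1/n^{1}) E[X] stays bounded (at the triangle threshold p ~ 1/n).


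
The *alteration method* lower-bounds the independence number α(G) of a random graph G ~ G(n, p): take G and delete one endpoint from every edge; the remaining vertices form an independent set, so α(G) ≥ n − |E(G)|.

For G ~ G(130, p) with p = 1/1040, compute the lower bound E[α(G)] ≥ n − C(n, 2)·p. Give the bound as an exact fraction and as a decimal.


E[|E(G)|] = C(130, 2)·p = 8385 · (1/1040) = 129/16.
E[α(G)] ≥ n − E[|E(G)|] = 130 − 129/16 = 1951/16.
Numerically: ≈ 121.937500.
(This is only a lower bound; the true E[α(G)] may be larger.)

E[α(G)] ≥ 1951/16 ≈ 121.937500.


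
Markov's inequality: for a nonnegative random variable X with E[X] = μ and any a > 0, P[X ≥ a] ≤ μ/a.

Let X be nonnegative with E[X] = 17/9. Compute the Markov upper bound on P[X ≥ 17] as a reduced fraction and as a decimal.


μ = E[X] = 17/9, a = 17.
Markov: P[X ≥ 17] ≤ μ/a = (17/9)/17 = 1/9.
Numerically: ≈ 0.11111.
(Since a = 17 > μ = 1.88889, the bound 1/9 is < 1 and informative.)

P[X ≥ 17] ≤ 1/9 ≈ 0.11111.


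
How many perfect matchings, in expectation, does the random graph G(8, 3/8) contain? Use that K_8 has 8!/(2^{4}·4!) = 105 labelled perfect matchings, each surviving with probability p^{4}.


K_8 has 8!/(2^{4}·4!) = 105 labelled perfect matchings.
For each such perfect matching H, let X_H = 1 if all 4 edges of H are present in G. Then P[X_H = 1] = p^{4} = (3/8)^{4} = 81/4096.
By linearity of expectation: E[X] = Σ_H E[X_H] = 105 · p^{4} = 105 · 81/4096 = 8505/4096.
Numerically: E[X] ≈ 2.08.

E[X] = 105 · (3/8)^{4} = 8505/4096 ≈ 2.08.


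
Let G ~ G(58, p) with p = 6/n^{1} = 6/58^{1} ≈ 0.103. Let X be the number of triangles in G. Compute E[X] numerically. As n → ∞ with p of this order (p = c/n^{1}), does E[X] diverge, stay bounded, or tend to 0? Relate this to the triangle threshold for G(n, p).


Number of potential triangles: C(58, 3) = 30856.
Each occurs with probability p³ ≈ (0.103)³ ≈ 1.10706e-03.
By linearity: E[X] = C(58, 3)·p³ ≈ 30856 · 1.10706e-03 ≈ 34.159.
Here α = 1, so p = 6/n is exactly at the triangle threshold p ~ 1/n. Asymptotically E[X] → c³/6 = 6³/6 = 36 ≈ 36.000, a bounded constant. In this regime the triangle count is asymptotically Poisson(c³/6).

E[X] ≈ 34.159; in regime p = Θ(1/n^{1}) E[X] stays bounded (at the triangle threshold p ~ 1/n).


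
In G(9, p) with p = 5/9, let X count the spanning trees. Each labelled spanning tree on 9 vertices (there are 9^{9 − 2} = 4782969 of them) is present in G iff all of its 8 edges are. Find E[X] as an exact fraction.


K_9 has 9^{9 − 2} = 4782969 labelled spanning trees.
For each such spanning tree H, let X_H = 1 if all 8 edges of H are present in G. Then P[X_H = 1] = p^{8} = (5/9)^{8} = 390625/43046721.
By linearity: E[X] = Σ_H E[X_H] = 4782969 · p^{8} = 4782969 · 390625/43046721 = 390625/9.
Numerically: E[X] ≈ 4.34e+04.

E[X] = 4782969 · (5/9)^{8} = 390625/9 ≈ 4.34e+04.


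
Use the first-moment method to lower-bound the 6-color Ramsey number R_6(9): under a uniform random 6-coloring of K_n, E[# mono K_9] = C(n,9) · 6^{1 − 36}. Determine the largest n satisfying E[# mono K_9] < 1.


We need C(n, 9) · 6^{1 − 36} < 1, i.e. C(n, 9) < 6^{36 − 1} = 1719070799748422591028658176.
Check values of n near the boundary:
  n = 4405: C(4405, 9) = 1706862792900636302463627150; 1706862792900636302463627150 < 1719070799748422591028658176? YES
  n = 4406: C(4406, 9) = 1710356485221788389505285700; 1710356485221788389505285700 < 1719070799748422591028658176? YES
  n = 4407: C(4407, 9) = 1713856532599459170657070050; 1713856532599459170657070050 < 1719070799748422591028658176? YES
  n = 4408: C(4408, 9) = 1717362945146264156457459600; 1717362945146264156457459600 < 1719070799748422591028658176? YES
  n = 4409: C(4409, 9) = 1720875732988608787686577131; 1720875732988608787686577131 < 1719070799748422591028658176? NO
The largest n with C(n, 9) < 1719070799748422591028658176 is n = 4408 (where E[X] = 35778394690547169926197075/35813974994758803979763712 ≈ 0.999007). Hence R_6(9) > 4408, i.e. R_6(9) ≥ 4409.

Largest n = 4408; hence R_6(9) > 4408.


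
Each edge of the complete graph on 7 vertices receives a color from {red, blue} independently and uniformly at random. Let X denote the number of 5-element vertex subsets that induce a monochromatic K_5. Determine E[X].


Let X = Σ_S X_S over the C(7, 5) = 21 subsets S of size 5, where X_S = 1 if the K_5 on S is monochromatic.
For a fixed S, the K_5 on S has C(5, 2) = 10 edges. P[all 10 edges red] = (1/2)^10, and likewise for blue, so P[monochromatic] = 2·(1/2)^10 = 2^{1 − 10} = 1/512.
By linearity of expectation: E[X] = C(7, 5) · 2^{1 − 10} = 21 · 1/512 = 21/512.
Numerically: E[X] ≈ 0.04102.

E[X] = C(7,5)·2^(1−C(5,2)) = 21/512 ≈ 0.04102.


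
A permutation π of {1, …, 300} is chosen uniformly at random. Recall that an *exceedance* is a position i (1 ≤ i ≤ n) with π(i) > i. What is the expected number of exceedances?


Write X = Σ_{i=1}^{300} X_i, where X_i = 1_{π(i) > i}.
For each fixed i, π(i) is uniform over {1, …, 300} (marginal of a uniform permutation), so P[π(i) > i] = (n − i)/n. Summing: Σ_{i=1}^{300} (n − i)/n = (0 + 1 + … + 299)/300 = 300(300 − 1)/(2·300) = (300 − 1)/2.
Hence E[X] = Σ_{i=1}^{300} (300 − i)/300 = 299/2 ≈ 149.500.

E[X] = 299/2 = 149.500.


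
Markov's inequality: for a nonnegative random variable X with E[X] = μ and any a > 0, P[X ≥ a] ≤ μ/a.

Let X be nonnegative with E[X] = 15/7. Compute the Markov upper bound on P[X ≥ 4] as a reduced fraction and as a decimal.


μ = E[X] = 15/7, a = 4.
Markov: P[X ≥ 4] ≤ μ/a = (15/7)/4 = 15/28.
Numerically: ≈ 0.535714.
(Since a = 4 > μ = 2.142857, the bound 15/28 is < 1 and informative.)

P[X ≥ 4] ≤ 15/28 ≈ 0.535714.


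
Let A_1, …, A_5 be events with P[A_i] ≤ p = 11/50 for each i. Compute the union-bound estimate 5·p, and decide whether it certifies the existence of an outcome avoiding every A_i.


Union bound: P[∪_{i=1}^{5} A_i] ≤ Σ_i P[A_i] ≤ 5·p = 5·(11/50) = 11/10.
Numerically: 11/10 ≈ 1.100.
Is 11/10 < 1? NO.
Since the bound 11/10 is ≥ 1, the union bound is uninformative here; it does NOT by itself certify existence.

5·p = 11/10 ≈ 1.100; existence NOT certified by the union bound.


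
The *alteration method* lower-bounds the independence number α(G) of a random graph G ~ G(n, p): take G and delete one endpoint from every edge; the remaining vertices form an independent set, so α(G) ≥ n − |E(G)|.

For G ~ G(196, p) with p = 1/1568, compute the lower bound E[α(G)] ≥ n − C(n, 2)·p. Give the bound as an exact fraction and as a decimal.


E[|E(G)|] = C(196, 2)·p = 19110 · (1/1568) = 195/16.
E[α(G)] ≥ n − E[|E(G)|] = 196 − 195/16 = 2941/16.
Numerically: ≈ 183.812500.
(This is only a lower bound; the true E[α(G)] may be larger.)

E[α(G)] ≥ 2941/16 ≈ 183.812500.


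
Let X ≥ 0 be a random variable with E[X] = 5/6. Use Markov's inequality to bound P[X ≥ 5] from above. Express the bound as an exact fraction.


μ = E[X] = 5/6, a = 5.
Markov: P[X ≥ 5] ≤ μ/a = (5/6)/5 = 1/6.
Numerically: ≈ 0.1667.
(Since a = 5 > μ = 0.8333, the bound 1/6 is < 1 and informative.)

P[X ≥ 5] ≤ 1/6 ≈ 0.1667.


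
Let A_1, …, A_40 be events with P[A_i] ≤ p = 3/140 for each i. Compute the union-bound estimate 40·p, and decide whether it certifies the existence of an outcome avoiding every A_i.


Union bound: P[∪_{i=1}^{40} A_i] ≤ Σ_i P[A_i] ≤ 40·p = 40·(3/140) = 6/7.
Numerically: 6/7 ≈ 0.8571.
Is 6/7 < 1? YES.
Since P[∪ A_i] ≤ 6/7 < 1, the complement has P[∩ A_i^c] ≥ 1 − 6/7 = 1/7 > 0, so some outcome avoids every A_i.

40·p = 6/7 ≈ 0.8571; existence CERTIFIED by the union bound.


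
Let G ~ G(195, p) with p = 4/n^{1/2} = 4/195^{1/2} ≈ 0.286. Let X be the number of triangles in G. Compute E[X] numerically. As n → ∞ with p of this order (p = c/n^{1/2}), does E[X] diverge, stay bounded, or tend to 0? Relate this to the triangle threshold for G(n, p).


Number of potential triangles: C(195, 3) = 1216865.
Each occurs with probability p³ ≈ (0.286)³ ≈ 2.35033e-02.
By linearity: E[X] = C(195, 3)·p³ ≈ 1216865 · 2.35033e-02 ≈ 28600.291.
Since α = 1/2 < 1, p = c/n^{1/2} ≫ 1/n is above the triangle threshold p ~ 1/n. Asymptotically E[X] ~ (c³/6)·n^{3(1−α)} = (4³/6)·n^{1.5} → ∞; triangles are abundant w.h.p.

E[X] ≈ 28600.291; in regime p = Θ(1/n^{1/2}) E[X] diverges (above the triangle threshold p ~ 1/n).


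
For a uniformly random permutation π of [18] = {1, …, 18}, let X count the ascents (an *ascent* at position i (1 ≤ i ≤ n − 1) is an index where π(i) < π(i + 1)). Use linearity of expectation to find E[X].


Write X = Σ X_I over i = 1, …, 17, with X_I the indicator of one ascent.
There are 17 indicators.
For each fixed i, the pair (π(i), π(i+1)) is a uniformly random ordered pair of distinct values from {1, …, 18}; by symmetry P[π(i) < π(i+1)] = 1/2.
By linearity: E[X] = 17 · (1/2) = (18 − 1) · (1/2) = 17/2 ≈ 8.5000.

E[X] = 17/2 = 8.5000.


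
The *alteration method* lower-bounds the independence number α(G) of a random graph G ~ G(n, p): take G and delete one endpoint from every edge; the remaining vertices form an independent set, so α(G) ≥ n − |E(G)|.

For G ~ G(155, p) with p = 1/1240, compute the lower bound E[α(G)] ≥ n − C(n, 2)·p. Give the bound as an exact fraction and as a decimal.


E[|E(G)|] = C(155, 2)·p = 11935 · (1/1240) = 77/8.
E[α(G)] ≥ n − E[|E(G)|] = 155 − 77/8 = 1163/8.
Numerically: ≈ 145.3750.
(This is only a lower bound; the true E[α(G)] may be larger.)

E[α(G)] ≥ 1163/8 ≈ 145.3750.


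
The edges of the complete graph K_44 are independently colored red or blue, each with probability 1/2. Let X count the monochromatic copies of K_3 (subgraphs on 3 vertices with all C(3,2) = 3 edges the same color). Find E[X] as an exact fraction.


Let X = Σ_S X_S over the C(44, 3) = 13244 subsets S of size 3, where X_S = 1 if the K_3 on S is monochromatic.
For a fixed S, the K_3 on S has C(3, 2) = 3 edges. P[all 3 edges red] = (1/2)^3, and likewise for blue, so P[monochromatic] = 2·(1/2)^3 = 2^{1 − 3} = 1/4.
Summing: E[X] = C(44, 3) · 2^{1 − 3} = 13244 · 1/4 = 3311.
Numerically: E[X] ≈ 3311.000.

E[X] = C(44,3)·2^(1−C(3,2)) = 3311 ≈ 3311.000.


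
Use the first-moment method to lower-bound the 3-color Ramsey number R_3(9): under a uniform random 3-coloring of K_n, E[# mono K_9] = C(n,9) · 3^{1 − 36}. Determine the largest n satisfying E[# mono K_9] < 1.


We need C(n, 9) · 3^{1 − 36} < 1, i.e. C(n, 9) < 3^{36 − 1} = 50031545098999707.
Check values of n near the boundary:
  n = 300: C(300, 9) = 48052241692154700; 48052241692154700 < 50031545098999707? YES
  n = 301: C(301, 9) = 49533303936090975; 49533303936090975 < 50031545098999707? YES
  n = 302: C(302, 9) = 51054804739588650; 51054804739588650 < 50031545098999707? NO
  n = 303: C(303, 9) = 52617706925494425; 52617706925494425 < 50031545098999707? NO
The largest n with C(n, 9) < 50031545098999707 is n = 301 (where E[X] = 16511101312030325/16677181699666569 ≈ 0.990041). Hence R_3(9) > 301, i.e. R_3(9) ≥ 302.

Largest n = 301; hence R_3(9) > 301.


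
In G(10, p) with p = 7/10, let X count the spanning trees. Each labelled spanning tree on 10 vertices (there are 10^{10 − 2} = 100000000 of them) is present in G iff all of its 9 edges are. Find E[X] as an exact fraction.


K_10 has 10^{10 − 2} = 100000000 labelled spanning trees.
For each such spanning tree H, let X_H = 1 if all 9 edges of H are present in G. Then P[X_H = 1] = p^{9} = (7/10)^{9} = 40353607/1000000000.
By linearity: E[X] = Σ_H E[X_H] = 100000000 · p^{9} = 100000000 · 40353607/1000000000 = 40353607/10.
Numerically: E[X] ≈ 4.035e+06.

E[X] = 100000000 · (7/10)^{9} = 40353607/10 ≈ 4.035e+06.


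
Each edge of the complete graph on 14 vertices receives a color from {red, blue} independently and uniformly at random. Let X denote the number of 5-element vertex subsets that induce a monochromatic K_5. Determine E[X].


Let X = Σ_S X_S over the C(14, 5) = 2002 subsets S of size 5, where X_S = 1 if the K_5 on S is monochromatic.
For a fixed S, the K_5 on S has C(5, 2) = 10 edges. P[all 10 edges red] = (1/2)^10, and likewise for blue, so P[monochromatic] = 2·(1/2)^10 = 2^{1 − 10} = 1/512.
By linearity of expectation: E[X] = C(14, 5) · 2^{1 − 10} = 2002 · 1/512 = 1001/256.
Numerically: E[X] ≈ 3.91016.

E[X] = C(14,5)·2^(1−C(5,2)) = 1001/256 ≈ 3.91016.


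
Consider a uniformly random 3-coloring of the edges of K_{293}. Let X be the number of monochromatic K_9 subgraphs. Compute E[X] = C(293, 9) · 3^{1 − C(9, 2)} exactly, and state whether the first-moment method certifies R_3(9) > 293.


E[X] = C(293, 9) · 3^{1 − 36} = 38740172144007620 · 3^{−35} = 38740172144007620/50031545098999707.
As a reduced fraction: E[X] = 38740172144007620/50031545098999707 ≈ 0.7743149.
Is E[X] < 1? YES.
Since E[X] < 1, there exists a 3-coloring of K_{293} with no monochromatic K_9; hence R_3(9) > 293.

E[X] = 38740172144007620/50031545098999707 ≈ 0.7743149; E[X] < 1, so R_3(9) > 293.


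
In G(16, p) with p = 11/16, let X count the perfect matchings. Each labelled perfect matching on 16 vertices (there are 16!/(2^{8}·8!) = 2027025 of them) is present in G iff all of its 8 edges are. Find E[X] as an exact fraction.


K_16 has 16!/(2^{8}·8!) = 2027025 labelled perfect matchings.
For each such perfect matching H, let X_H = 1 if all 8 edges of H are present in G. Then P[X_H = 1] = p^{8} = (11/16)^{8} = 214358881/4294967296.
By linearity of expectation: E[X] = Σ_H E[X_H] = 2027025 · p^{8} = 2027025 · 214358881/4294967296 = 434510810759025/4294967296.
Numerically: E[X] ≈ 1.0117e+05.

E[X] = 2027025 · (11/16)^{8} = 434510810759025/4294967296 ≈ 1.0117e+05.


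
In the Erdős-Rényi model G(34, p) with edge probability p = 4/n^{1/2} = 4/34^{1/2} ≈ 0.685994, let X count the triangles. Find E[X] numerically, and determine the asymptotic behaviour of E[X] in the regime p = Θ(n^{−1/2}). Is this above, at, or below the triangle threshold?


Number of potential triangles: C(34, 3) = 5984.
Each occurs with probability p³ ≈ (0.685994)³ ≈ 3.22820866e-01.
By linearity: E[X] = C(34, 3)·p³ ≈ 5984 · 3.22820866e-01 ≈ 1931.760063.
Since α = 1/2 < 1, p = c/n^{1/2} ≫ 1/n is above the triangle threshold p ~ 1/n. Asymptotically E[X] ~ (c³/6)·n^{3(1−α)} = (4³/6)·n^{1.5} → ∞; triangles are abundant w.h.p.

E[X] ≈ 1931.760063; in regime p = Θ(1/n^{1/2}) E[X] diverges (above the triangle threshold p ~ 1/n).


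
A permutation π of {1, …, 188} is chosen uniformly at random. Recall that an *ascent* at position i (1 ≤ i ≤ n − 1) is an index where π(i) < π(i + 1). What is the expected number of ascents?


Write X = Σ X_I over i = 1, …, 187, with X_I the indicator of one ascent.
There are 187 indicators.
For each fixed i, the pair (π(i), π(i+1)) is a uniformly random ordered pair of distinct values from {1, …, 188}; by symmetry P[π(i) < π(i+1)] = 1/2.
By linearity: E[X] = 187 · (1/2) = (188 − 1) · (1/2) = 187/2 ≈ 93.50000.

E[X] = 187/2 = 93.50000.


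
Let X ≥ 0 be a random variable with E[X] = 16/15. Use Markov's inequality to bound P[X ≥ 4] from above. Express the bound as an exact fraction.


μ = E[X] = 16/15, a = 4.
Markov: P[X ≥ 4] ≤ μ/a = (16/15)/4 = 4/15.
Numerically: ≈ 0.266667.
(Since a = 4 > μ = 1.066667, the bound 4/15 is < 1 and informative.)

P[X ≥ 4] ≤ 4/15 ≈ 0.266667.


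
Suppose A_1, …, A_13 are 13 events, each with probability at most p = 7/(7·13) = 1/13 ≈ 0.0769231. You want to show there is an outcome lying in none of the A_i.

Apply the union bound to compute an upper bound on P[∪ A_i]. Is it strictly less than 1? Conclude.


Union bound: P[∪_{i=1}^{13} A_i] ≤ Σ_i P[A_i] ≤ 13·p = 13·(1/13) = 1.
Numerically: 1 ≈ 1.0000000.
Is 1 < 1? NO.
Since the bound 1 is ≥ 1, the union bound is uninformative here; it does NOT by itself certify existence.

13·p = 1 ≈ 1.0000000; existence NOT certified by the union bound.


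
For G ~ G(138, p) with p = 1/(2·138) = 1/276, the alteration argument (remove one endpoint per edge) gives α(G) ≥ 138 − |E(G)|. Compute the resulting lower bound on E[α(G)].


E[|E(G)|] = C(138, 2)·p = 9453 · (1/276) = 137/4.
E[α(G)] ≥ n − E[|E(G)|] = 138 − 137/4 = 415/4.
Numerically: ≈ 103.7500.
(This is only a lower bound; the true E[α(G)] may be larger.)

E[α(G)] ≥ 415/4 ≈ 103.7500.


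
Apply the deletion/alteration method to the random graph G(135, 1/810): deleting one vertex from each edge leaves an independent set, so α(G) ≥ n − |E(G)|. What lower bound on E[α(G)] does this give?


E[|E(G)|] = C(135, 2)·p = 9045 · (1/810) = 67/6.
E[α(G)] ≥ n − E[|E(G)|] = 135 − 67/6 = 743/6.
Numerically: ≈ 123.83333.
(This is only a lower bound; the true E[α(G)] may be larger.)

E[α(G)] ≥ 743/6 ≈ 123.83333.


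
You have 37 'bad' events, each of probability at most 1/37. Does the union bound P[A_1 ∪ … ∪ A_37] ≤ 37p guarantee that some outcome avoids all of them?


Union bound: P[∪_{i=1}^{37} A_i] ≤ Σ_i P[A_i] ≤ 37·p = 37·(1/37) = 1.
Numerically: 1 ≈ 1.0000.
Is 1 < 1? NO.
Since the bound 1 is ≥ 1, the union bound is uninformative here; it does NOT by itself certify existence.

37·p = 1 ≈ 1.0000; existence NOT certified by the union bound.


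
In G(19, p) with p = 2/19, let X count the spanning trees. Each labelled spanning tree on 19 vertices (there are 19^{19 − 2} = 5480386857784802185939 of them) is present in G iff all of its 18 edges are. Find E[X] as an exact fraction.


K_19 has 19^{19 − 2} = 5480386857784802185939 labelled spanning trees.
For each such spanning tree H, let X_H = 1 if all 18 edges of H are present in G. Then P[X_H = 1] = p^{18} = (2/19)^{18} = 262144/104127350297911241532841.
Summing the indicators: E[X] = Σ_H E[X_H] = 5480386857784802185939 · p^{18} = 5480386857784802185939 · 262144/104127350297911241532841 = 262144/19.
Numerically: E[X] ≈ 13797.

E[X] = 5480386857784802185939 · (2/19)^{18} = 262144/19 ≈ 13797.


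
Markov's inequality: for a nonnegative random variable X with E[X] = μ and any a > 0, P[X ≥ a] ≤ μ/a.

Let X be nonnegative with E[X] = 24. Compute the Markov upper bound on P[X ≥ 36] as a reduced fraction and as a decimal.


μ = E[X] = 24, a = 36.
Markov: P[X ≥ 36] ≤ μ/a = (24)/36 = 2/3.
Numerically: ≈ 0.66667.
(Since a = 36 > μ = 24.00000, the bound 2/3 is < 1 and informative.)

P[X ≥ 36] ≤ 2/3 ≈ 0.66667.


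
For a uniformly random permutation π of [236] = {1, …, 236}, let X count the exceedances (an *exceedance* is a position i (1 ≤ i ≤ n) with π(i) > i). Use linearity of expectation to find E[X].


Write X = Σ_{i=1}^{236} X_i, where X_i = 1_{π(i) > i}.
For each fixed i, π(i) is uniform over {1, …, 236} (marginal of a uniform permutation), so P[π(i) > i] = (n − i)/n. Summing: Σ_{i=1}^{236} (n − i)/n = (0 + 1 + … + 235)/236 = 236(236 − 1)/(2·236) = (236 − 1)/2.
Hence E[X] = Σ_{i=1}^{236} (236 − i)/236 = 235/2 ≈ 117.5000.

E[X] = 235/2 = 117.5000.


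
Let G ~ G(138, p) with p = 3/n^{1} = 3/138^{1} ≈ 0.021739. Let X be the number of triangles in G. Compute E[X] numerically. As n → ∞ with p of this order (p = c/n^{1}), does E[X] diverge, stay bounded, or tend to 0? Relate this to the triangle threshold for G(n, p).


Number of potential triangles: C(138, 3) = 428536.
Each occurs with probability p³ ≈ (0.021739)³ ≈ 1.0273691e-05.
By linearity: E[X] = C(138, 3)·p³ ≈ 428536 · 1.0273691e-05 ≈ 4.40265.
Here α = 1, so p = 3/n is exactly at the triangle threshold p ~ 1/n. Asymptotically E[X] → c³/6 = 3³/6 = 9/2 ≈ 4.50000, a bounded constant. In this regime the triangle count is asymptotically Poisson(c³/6).

E[X] ≈ 4.40265; in regime p = Θ(1/n^{1}) E[X] stays bounded (at the triangle threshold p ~ 1/n).


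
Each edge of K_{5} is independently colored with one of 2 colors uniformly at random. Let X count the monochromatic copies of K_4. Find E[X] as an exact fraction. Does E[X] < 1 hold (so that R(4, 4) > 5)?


E[X] = C(5, 4) · 2^{1 − 6} = 5 · 2^{−5} = 5/32.
As a reduced fraction: E[X] = 5/32 ≈ 0.156250.
Is E[X] < 1? YES.
Since E[X] < 1, there exists a 2-coloring of K_{5} with no monochromatic K_4; hence R(4, 4) > 5.

E[X] = 5/32 ≈ 0.156250; E[X] < 1, so R(4, 4) > 5.


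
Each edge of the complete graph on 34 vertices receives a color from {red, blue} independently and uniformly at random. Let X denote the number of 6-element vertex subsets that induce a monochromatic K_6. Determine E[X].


Let X = Σ_S X_S over the C(34, 6) = 1344904 subsets S of size 6, where X_S = 1 if the K_6 on S is monochromatic.
For a fixed S, the K_6 on S has C(6, 2) = 15 edges. P[all 15 edges red] = (1/2)^15, and likewise for blue, so P[monochromatic] = 2·(1/2)^15 = 2^{1 − 15} = 1/16384.
By linearity: E[X] = C(34, 6) · 2^{1 − 15} = 1344904 · 1/16384 = 168113/2048.
Numerically: E[X] ≈ 82.086426.

E[X] = C(34,6)·2^(1−C(6,2)) = 168113/2048 ≈ 82.086426.


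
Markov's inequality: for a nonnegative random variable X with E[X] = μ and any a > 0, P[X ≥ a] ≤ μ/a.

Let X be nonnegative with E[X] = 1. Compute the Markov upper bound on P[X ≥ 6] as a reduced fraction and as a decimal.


μ = E[X] = 1, a = 6.
Markov: P[X ≥ 6] ≤ μ/a = (1)/6 = 1/6.
Numerically: ≈ 0.1667.
(Since a = 6 > μ = 1.0000, the bound 1/6 is < 1 and informative.)

P[X ≥ 6] ≤ 1/6 ≈ 0.1667.


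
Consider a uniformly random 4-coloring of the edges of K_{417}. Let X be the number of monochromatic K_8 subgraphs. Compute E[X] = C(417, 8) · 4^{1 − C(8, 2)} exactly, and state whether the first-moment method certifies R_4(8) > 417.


E[X] = C(417, 8) · 4^{1 − 28} = 21194845068522060 · 4^{−27} = 21194845068522060/18014398509481984.
As a reduced fraction: E[X] = 5298711267130515/4503599627370496 ≈ 1.177.
Is E[X] < 1? NO.
Since E[X] ≥ 1, the first-moment bound is inconclusive at n = 417; it does NOT by itself certify R_4(8) > 417.

E[X] = 5298711267130515/4503599627370496 ≈ 1.177; E[X] ≥ 1; first-moment method inconclusive here.


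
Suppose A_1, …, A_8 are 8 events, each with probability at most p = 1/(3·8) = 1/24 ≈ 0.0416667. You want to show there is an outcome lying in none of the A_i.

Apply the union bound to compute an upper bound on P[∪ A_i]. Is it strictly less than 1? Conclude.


Union bound: P[∪_{i=1}^{8} A_i] ≤ Σ_i P[A_i] ≤ 8·p = 8·(1/24) = 1/3.
Numerically: 1/3 ≈ 0.3333333.
Is 1/3 < 1? YES.
Since P[∪ A_i] ≤ 1/3 < 1, the complement has P[∩ A_i^c] ≥ 1 − 1/3 = 2/3 > 0, so some outcome avoids every A_i.

8·p = 1/3 ≈ 0.3333333; existence CERTIFIED by the union bound.


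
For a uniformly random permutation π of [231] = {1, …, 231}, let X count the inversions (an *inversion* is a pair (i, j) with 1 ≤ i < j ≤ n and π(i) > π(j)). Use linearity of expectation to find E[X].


Write X = Σ X_I over the C(231, 2) = 26565 pairs i < j, with X_I the indicator of one inversion.
There are 26565 indicators.
For each fixed pair i < j, the values π(i) and π(j) are two distinct elements of {1, …, 231} in uniformly random order; by symmetry P[π(i) > π(j)] = 1/2.
By linearity: E[X] = 26565 · (1/2) = C(231, 2) · (1/2) = 26565/2 = 26565/2 ≈ 13282.50000.

E[X] = 26565/2 = 13282.50000.


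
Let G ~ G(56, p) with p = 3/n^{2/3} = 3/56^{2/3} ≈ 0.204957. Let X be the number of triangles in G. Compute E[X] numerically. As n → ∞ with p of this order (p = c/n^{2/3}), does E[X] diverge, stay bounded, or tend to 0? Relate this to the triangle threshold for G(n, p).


Number of potential triangles: C(56, 3) = 27720.
Each occurs with probability p³ ≈ (0.204957)³ ≈ 8.60969388e-03.
By linearity: E[X] = C(56, 3)·p³ ≈ 27720 · 8.60969388e-03 ≈ 238.660714.
Since α = 2/3 < 1, p = c/n^{2/3} ≫ 1/n is above the triangle threshold p ~ 1/n. Asymptotically E[X] ~ (c³/6)·n^{3(1−α)} = (3³/6)·n^{1} → ∞; triangles are abundant w.h.p.

E[X] ≈ 238.660714; in regime p = Θ(1/n^{2/3}) E[X] diverges (above the triangle threshold p ~ 1/n).


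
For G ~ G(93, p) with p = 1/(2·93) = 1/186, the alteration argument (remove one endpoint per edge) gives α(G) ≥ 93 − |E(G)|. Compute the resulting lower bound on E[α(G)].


E[|E(G)|] = C(93, 2)·p = 4278 · (1/186) = 23.
E[α(G)] ≥ n − E[|E(G)|] = 93 − 23 = 70.
Numerically: ≈ 70.0000.
(This is only a lower bound; the true E[α(G)] may be larger.)

E[α(G)] ≥ 70 ≈ 70.0000.


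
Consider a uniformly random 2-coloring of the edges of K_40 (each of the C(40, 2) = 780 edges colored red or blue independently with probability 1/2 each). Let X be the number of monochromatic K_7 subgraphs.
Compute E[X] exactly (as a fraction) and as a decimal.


Let X = Σ_S X_S over the C(40, 7) = 18643560 subsets S of size 7, where X_S = 1 if the K_7 on S is monochromatic.
For a fixed S, the K_7 on S has C(7, 2) = 21 edges. P[all 21 edges red] = (1/2)^21, and likewise for blue, so P[monochromatic] = 2·(1/2)^21 = 2^{1 − 21} = 1/1048576.
By linearity of expectation: E[X] = C(40, 7) · 2^{1 − 21} = 18643560 · 1/1048576 = 2330445/131072.
Numerically: E[X] ≈ 17.7799.

E[X] = C(40,7)·2^(1−C(7,2)) = 2330445/131072 ≈ 17.7799.


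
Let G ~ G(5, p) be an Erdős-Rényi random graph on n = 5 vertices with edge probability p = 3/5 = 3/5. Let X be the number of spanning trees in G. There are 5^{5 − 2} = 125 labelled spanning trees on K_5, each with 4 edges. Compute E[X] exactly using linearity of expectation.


K_5 has 5^{5 − 2} = 125 labelled spanning trees.
For each such spanning tree H, let X_H = 1 if all 4 edges of H are present in G. Then P[X_H = 1] = p^{4} = (3/5)^{4} = 81/625.
By linearity: E[X] = Σ_H E[X_H] = 125 · p^{4} = 125 · 81/625 = 81/5.
Numerically: E[X] ≈ 16.2.

E[X] = 125 · (3/5)^{4} = 81/5 ≈ 16.2.


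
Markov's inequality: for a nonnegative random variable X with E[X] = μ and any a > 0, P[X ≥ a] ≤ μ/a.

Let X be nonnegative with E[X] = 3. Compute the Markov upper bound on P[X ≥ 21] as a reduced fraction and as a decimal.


μ = E[X] = 3, a = 21.
Markov: P[X ≥ 21] ≤ μ/a = (3)/21 = 1/7.
Numerically: ≈ 0.142857.
(Since a = 21 > μ = 3.000000, the bound 1/7 is < 1 and informative.)

P[X ≥ 21] ≤ 1/7 ≈ 0.142857.


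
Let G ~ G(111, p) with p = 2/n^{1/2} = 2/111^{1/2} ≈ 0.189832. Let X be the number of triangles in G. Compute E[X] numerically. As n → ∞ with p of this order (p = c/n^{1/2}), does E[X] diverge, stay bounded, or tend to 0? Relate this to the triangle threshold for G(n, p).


Number of potential triangles: C(111, 3) = 221815.
Each occurs with probability p³ ≈ (0.189832)³ ≈ 6.84077835e-03.
By linearity: E[X] = C(111, 3)·p³ ≈ 221815 · 6.84077835e-03 ≈ 1517.387249.
Since α = 1/2 < 1, p = c/n^{1/2} ≫ 1/n is above the triangle threshold p ~ 1/n. Asymptotically E[X] ~ (c³/6)·n^{3(1−α)} = (2³/6)·n^{1.5} → ∞; triangles are abundant w.h.p.

E[X] ≈ 1517.387249; in regime p = Θ(1/n^{1/2}) E[X] diverges (above the triangle threshold p ~ 1/n).


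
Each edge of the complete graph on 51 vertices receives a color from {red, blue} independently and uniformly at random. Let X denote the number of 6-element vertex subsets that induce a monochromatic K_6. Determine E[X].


Let X = Σ_S X_S over the C(51, 6) = 18009460 subsets S of size 6, where X_S = 1 if the K_6 on S is monochromatic.
For a fixed S, the K_6 on S has C(6, 2) = 15 edges. P[all 15 edges red] = (1/2)^15, and likewise for blue, so P[monochromatic] = 2·(1/2)^15 = 2^{1 − 15} = 1/16384.
Summing: E[X] = C(51, 6) · 2^{1 − 15} = 18009460 · 1/16384 = 4502365/4096.
Numerically: E[X] ≈ 1099.21021.

E[X] = C(51,6)·2^(1−C(6,2)) = 4502365/4096 ≈ 1099.21021.


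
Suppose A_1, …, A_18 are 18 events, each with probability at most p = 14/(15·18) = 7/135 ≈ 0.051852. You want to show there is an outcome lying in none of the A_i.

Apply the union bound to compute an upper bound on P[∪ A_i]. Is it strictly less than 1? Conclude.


Union bound: P[∪_{i=1}^{18} A_i] ≤ Σ_i P[A_i] ≤ 18·p = 18·(7/135) = 14/15.
Numerically: 14/15 ≈ 0.933333.
Is 14/15 < 1? YES.
Since P[∪ A_i] ≤ 14/15 < 1, the complement has P[∩ A_i^c] ≥ 1 − 14/15 = 1/15 > 0, so some outcome avoids every A_i.

18·p = 14/15 ≈ 0.933333; existence CERTIFIED by the union bound.


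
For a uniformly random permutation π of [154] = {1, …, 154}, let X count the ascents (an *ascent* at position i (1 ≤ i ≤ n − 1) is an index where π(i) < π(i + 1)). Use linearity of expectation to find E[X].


Write X = Σ X_I over i = 1, …, 153, with X_I the indicator of one ascent.
There are 153 indicators.
For each fixed i, the pair (π(i), π(i+1)) is a uniformly random ordered pair of distinct values from {1, …, 154}; by symmetry P[π(i) < π(i+1)] = 1/2.
By linearity: E[X] = 153 · (1/2) = (154 − 1) · (1/2) = 153/2 ≈ 76.500000.

E[X] = 153/2 = 76.500000.


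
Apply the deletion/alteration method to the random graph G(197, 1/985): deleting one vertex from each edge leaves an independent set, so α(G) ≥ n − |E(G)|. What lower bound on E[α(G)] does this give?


E[|E(G)|] = C(197, 2)·p = 19306 · (1/985) = 98/5.
E[α(G)] ≥ n − E[|E(G)|] = 197 − 98/5 = 887/5.
Numerically: ≈ 177.40000.
(This is only a lower bound; the true E[α(G)] may be larger.)

E[α(G)] ≥ 887/5 ≈ 177.40000.


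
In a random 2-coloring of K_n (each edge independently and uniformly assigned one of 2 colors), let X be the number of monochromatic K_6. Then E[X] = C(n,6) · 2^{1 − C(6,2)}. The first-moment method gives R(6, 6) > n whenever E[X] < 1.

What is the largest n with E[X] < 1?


We need C(n, 6) · 2^{1 − 15} < 1, i.e. C(n, 6) < 2^{15 − 1} = 16384.
Check values of n near the boundary:
  n = 13: C(13, 6) = 1716; 1716 < 16384? YES
  n = 14: C(14, 6) = 3003; 3003 < 16384? YES
  n = 15: C(15, 6) = 5005; 5005 < 16384? YES
  n = 16: C(16, 6) = 8008; 8008 < 16384? YES
  n = 17: C(17, 6) = 12376; 12376 < 16384? YES
  n = 18: C(18, 6) = 18564; 18564 < 16384? NO
The largest n with C(n, 6) < 16384 is n = 17 (where E[X] = 1547/2048 ≈ 0.755). Hence R(6, 6) > 17, i.e. R(6, 6) ≥ 18.

Largest n = 17; hence R(6, 6) > 17.
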